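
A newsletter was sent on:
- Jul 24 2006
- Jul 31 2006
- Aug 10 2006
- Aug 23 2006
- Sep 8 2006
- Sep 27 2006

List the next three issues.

Intervals are 7, 10, 13, 16, 19 days — an arithmetic progression with common difference 3.
Next gap: 22 days. Sep 27 2006 + 22 days = Oct 19 2006.
Next gap: 25 days. Oct 19 2006 + 25 days = Nov 13 2006.
Next gap: 28 days. Nov 13 2006 + 28 days = Dec 11 2006.

Oct 19 2006, Nov 13 2006, Dec 11 2006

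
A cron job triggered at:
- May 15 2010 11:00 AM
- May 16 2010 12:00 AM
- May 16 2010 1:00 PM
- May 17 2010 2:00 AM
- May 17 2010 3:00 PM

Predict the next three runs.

Spacing: 13, 13, 13, 13 h — constant 13 h.
May 17 2010 3:00 PM + 13 h = May 18 2010 4:00 AM.
May 18 2010 4:00 AM + 13 h = May 18 2010 5:00 PM.
May 18 2010 5:00 PM + 13 h = May 19 2010 6:00 AM.

May 18 2010 4:00 AM, May 18 2010 5:00 PM, May 19 2010 6:00 AM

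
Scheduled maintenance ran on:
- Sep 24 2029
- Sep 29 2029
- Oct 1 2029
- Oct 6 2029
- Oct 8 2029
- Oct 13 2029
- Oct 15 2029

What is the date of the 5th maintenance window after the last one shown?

Nov 3 2029

The gap pattern 5, 2, 5, 2, 5, 2 repeats every 2 events.
These are the Mondays and Saturdays of each week.
The following Saturday is Oct 20 2029.
The following Monday is Oct 22 2029.
Next Saturday: Oct 27 2029.
The following Monday is Oct 29 2029.
The following Saturday is Nov 3 2029.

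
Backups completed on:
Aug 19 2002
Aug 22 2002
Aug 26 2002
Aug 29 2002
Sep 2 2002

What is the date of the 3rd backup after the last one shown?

Sep 12 2002

The gap pattern 3, 4, 3, 4 repeats every 2 events.
These are the Mondays and Thursdays of each week.
Next Thursday: Sep 5 2002.
Next Monday: Sep 9 2002.
Next Thursday: Sep 12 2002.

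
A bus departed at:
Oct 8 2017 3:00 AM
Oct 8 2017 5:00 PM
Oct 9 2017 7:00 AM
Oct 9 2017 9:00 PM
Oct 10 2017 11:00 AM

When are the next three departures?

Oct 11 2017 1:00 AM, Oct 11 2017 3:00 PM, Oct 12 2017 5:00 AM

The interval is a steady 14 hours (14, 14, 14, 14).
Oct 10 2017 11:00 AM + 14 h = Oct 11 2017 1:00 AM.
Oct 11 2017 1:00 AM + 14 h = Oct 11 2017 3:00 PM.
Oct 11 2017 3:00 PM + 14 h = Oct 12 2017 5:00 AM.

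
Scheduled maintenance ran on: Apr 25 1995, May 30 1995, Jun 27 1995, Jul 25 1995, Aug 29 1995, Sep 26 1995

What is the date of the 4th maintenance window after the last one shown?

Every date is a Tuesday; gaps 35, 28, 28, 35, 28 days.
Each is the last Tuesday of its month (at least one falls on the 29th or later, ruling out '4th Tuesday').
Last Tuesday of October 1995: Oct 31 1995.
Last Tuesday of November 1995: Nov 28 1995.
December 1995 ends with Tuesday Dec 26 1995.
January 1996 ends with Tuesday Jan 30 1996.

Jan 30 1996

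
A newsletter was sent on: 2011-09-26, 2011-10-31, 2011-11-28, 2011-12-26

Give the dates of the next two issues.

All Mondays; the gaps (35, 28, 28) vary with month length.
This is the last Monday of each month.
Last Monday of January 2012: 2012-01-30.
Last Monday of February 2012: 2012-02-27.

2012-01-30, 2012-02-27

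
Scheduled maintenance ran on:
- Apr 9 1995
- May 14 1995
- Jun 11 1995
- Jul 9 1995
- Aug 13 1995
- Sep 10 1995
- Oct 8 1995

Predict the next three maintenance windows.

Nov 12 1995, Dec 10 1995, Jan 14 1996

Gaps: 35, 28, 28, 35, 28, 28 days — a mix of 28 and 35. Every date is a Sunday.
Each is the 2nd Sunday of its month.
November 1995 — 2nd Sunday is Nov 12 1995.
2nd Sunday of December 1995: Dec 10 1995.
2nd Sunday of January 1996: Jan 14 1996.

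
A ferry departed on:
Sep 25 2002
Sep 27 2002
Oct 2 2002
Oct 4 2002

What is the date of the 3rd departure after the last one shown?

The gap pattern 2, 5, 2 repeats every 2 events.
These are the Wednesdays and Fridays of each week.
Next Wednesday: Oct 9 2002.
The following Friday is Oct 11 2002.
Next Wednesday: Oct 16 2002.

Oct 16 2002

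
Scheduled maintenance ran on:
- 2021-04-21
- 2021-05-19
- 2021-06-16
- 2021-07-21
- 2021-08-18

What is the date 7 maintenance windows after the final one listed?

2022-03-16

Gaps: 28, 28, 35, 28 days — a mix of 28 and 35. Every date is a Wednesday.
Each is the 3rd Wednesday of its month.
September 2021 — 3rd Wednesday is 2021-09-15.
3rd Wednesday of October 2021: 2021-10-20.
November 2021 — 3rd Wednesday is 2021-11-17.
3rd Wednesday of December 2021: 2021-12-15.
3rd Wednesday of January 2022: 2022-01-19.
3rd Wednesday of February 2022: 2022-02-16.
3rd Wednesday of March 2022: 2022-03-16.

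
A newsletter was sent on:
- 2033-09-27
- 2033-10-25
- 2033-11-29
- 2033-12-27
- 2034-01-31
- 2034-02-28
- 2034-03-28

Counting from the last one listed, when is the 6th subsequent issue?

2034-09-26

These are Tuesdays with 28, 35, 28, 35, 28, 28-day gaps.
Each is the final Tuesday of its month — 2033-11-29 is past the 28th, so '4th Tuesday' doesn't fit.
April 2034 ends with Tuesday 2034-04-25.
May 2034 ends with Tuesday 2034-05-30.
June 2034 ends with Tuesday 2034-06-27.
July 2034 ends with Tuesday 2034-07-25.
Last Tuesday of August 2034: 2034-08-29.
September 2034 ends with Tuesday 2034-09-26.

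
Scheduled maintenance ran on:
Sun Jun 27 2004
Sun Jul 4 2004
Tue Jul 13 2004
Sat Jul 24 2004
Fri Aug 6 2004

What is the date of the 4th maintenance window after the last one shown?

The spacing grows by 2 each time: 7, 9, 11, 13 days.
Next gap: 15 days. Fri Aug 6 2004 + 15 days = Sat Aug 21 2004.
Next gap: 17 days. Sat Aug 21 2004 + 17 days = Tue Sep 7 2004.
Next gap: 19 days. Tue Sep 7 2004 + 19 days = Sun Sep 26 2004.
Next gap: 21 days. Sun Sep 26 2004 + 21 days = Sun Oct 17 2004.

Sun Oct 17 2004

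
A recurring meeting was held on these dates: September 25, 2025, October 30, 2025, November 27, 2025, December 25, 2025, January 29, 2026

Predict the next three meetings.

All Thursdays; the gaps (35, 28, 28, 35) vary with month length.
This is the last Thursday of each month.
Last Thursday of February 2026: February 26, 2026.
March 2026 ends with Thursday March 26, 2026.
April 2026 ends with Thursday April 30, 2026.

February 26, 2026; March 26, 2026; April 30, 2026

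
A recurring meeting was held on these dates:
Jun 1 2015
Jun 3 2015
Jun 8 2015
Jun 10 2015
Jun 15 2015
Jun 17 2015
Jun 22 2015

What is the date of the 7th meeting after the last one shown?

Gaps: 2, 5, 2, 5, 2, 5 days — not constant, but cyclic with period 2.
The events fall on every Monday and Wednesday.
The following Wednesday is Jun 24 2015.
The following Monday is Jun 29 2015.
The following Wednesday is Jul 1 2015.
Next Monday: Jul 6 2015.
Next Wednesday: Jul 8 2015.
The following Monday is Jul 13 2015.
The following Wednesday is Jul 15 2015.

Jul 15 2015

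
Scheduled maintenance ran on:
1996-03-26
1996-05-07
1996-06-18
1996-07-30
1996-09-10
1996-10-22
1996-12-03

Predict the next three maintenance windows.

1997-01-14, 1997-02-25, 1997-04-08

Every event comes 42 days after the last (42, 42, 42, 42, 42, 42).
1996-12-03 + 42 days = 1997-01-14.
1997-01-14 + 42 days = 1997-02-25.
1997-02-25 + 42 days = 1997-04-08.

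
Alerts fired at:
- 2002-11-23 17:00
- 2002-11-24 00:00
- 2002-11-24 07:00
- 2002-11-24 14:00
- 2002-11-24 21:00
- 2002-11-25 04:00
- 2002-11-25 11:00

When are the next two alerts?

Gaps: 7, 7, 7, 7, 7, 7 hours — each event is 7 hours after the previous one.
2002-11-25 11:00 + 7 h = 2002-11-25 18:00.
2002-11-25 18:00 + 7 h = 2002-11-26 01:00.

2002-11-25 18:00, 2002-11-26 01:00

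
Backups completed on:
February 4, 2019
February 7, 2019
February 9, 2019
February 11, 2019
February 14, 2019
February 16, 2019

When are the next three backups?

February 18, 2019; February 21, 2019; February 23, 2019

Gaps: 3, 2, 2, 3, 2 days — not constant, but cyclic with period 3.
The events fall on every Monday, Thursday and Saturday.
The following Monday is February 18, 2019.
Next Thursday: February 21, 2019.
The following Saturday is February 23, 2019.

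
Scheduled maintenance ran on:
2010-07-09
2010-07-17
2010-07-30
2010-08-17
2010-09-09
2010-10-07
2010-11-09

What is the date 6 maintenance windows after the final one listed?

The spacing grows by 5 each time: 8, 13, 18, 23, 28, 33 days.
Next gap: 38 days. 2010-11-09 + 38 days = 2010-12-17.
Next gap: 43 days. 2010-12-17 + 43 days = 2011-01-29.
Next gap: 48 days. 2011-01-29 + 48 days = 2011-03-18.
Next gap: 53 days. 2011-03-18 + 53 days = 2011-05-10.
Next gap: 58 days. 2011-05-10 + 58 days = 2011-07-07.
Next gap: 63 days. 2011-07-07 + 63 days = 2011-09-08.

2011-09-08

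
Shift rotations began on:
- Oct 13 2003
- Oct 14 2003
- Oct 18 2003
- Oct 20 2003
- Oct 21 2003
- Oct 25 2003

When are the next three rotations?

Every event lands on a Monday or Tuesday or Saturday (gaps cycle 1, 4, 2, 1, 4).
So the schedule is: every Monday, Tuesday and Saturday.
Next Monday: Oct 27 2003.
Next Tuesday: Oct 28 2003.
Next Saturday: Nov 1 2003.

Oct 27 2003, Oct 28 2003, Nov 1 2003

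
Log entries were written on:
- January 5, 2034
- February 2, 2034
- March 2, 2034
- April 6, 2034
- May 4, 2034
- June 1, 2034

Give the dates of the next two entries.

July 6, 2034; August 3, 2034

These are Thursdays at 28- or 35-day spacing (28, 28, 35, 28, 28).
The pattern: 1st Thursday of the month.
1st Thursday of July 2034: July 6, 2034.
August 2034 — 1st Thursday is August 3, 2034.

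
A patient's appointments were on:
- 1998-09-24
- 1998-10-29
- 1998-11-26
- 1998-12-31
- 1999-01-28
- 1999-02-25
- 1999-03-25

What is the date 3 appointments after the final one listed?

1999-06-24

These are Thursdays with 35, 28, 35, 28, 28, 28-day gaps.
Each is the final Thursday of its month — 1998-10-29 is past the 28th, so '4th Thursday' doesn't fit.
Last Thursday of April 1999: 1999-04-29.
Last Thursday of May 1999: 1999-05-27.
Last Thursday of June 1999: 1999-06-24.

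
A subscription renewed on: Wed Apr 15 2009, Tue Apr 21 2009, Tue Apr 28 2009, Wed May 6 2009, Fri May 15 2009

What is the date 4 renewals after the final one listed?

Intervals are 6, 7, 8, 9 days — an arithmetic progression with common difference 1.
Next gap: 10 days. Fri May 15 2009 + 10 days = Mon May 25 2009.
Next gap: 11 days. Mon May 25 2009 + 11 days = Fri Jun 5 2009.
Next gap: 12 days. Fri Jun 5 2009 + 12 days = Wed Jun 17 2009.
Next gap: 13 days. Wed Jun 17 2009 + 13 days = Tue Jun 30 2009.

Tue Jun 30 2009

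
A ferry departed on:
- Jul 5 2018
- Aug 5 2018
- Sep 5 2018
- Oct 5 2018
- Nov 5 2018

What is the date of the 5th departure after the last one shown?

The day-of-month is always 5 (31, 31, 30, 31 days between events).
So this recurs on the 5th of each month.
December 2018: Dec 5 2018.
Next: January 2019 → Jan 5 2019.
Next: February 2019 → Feb 5 2019.
Next: March 2019 → Mar 5 2019.
April 2019: Apr 5 2019.

Apr 5 2019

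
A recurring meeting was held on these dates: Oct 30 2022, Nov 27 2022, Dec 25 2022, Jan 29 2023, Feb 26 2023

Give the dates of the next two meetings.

Every date is a Sunday; gaps 28, 28, 35, 28 days.
Each is the last Sunday of its month (at least one falls on the 29th or later, ruling out '4th Sunday').
Last Sunday of March 2023: Mar 26 2023.
April 2023 ends with Sunday Apr 30 2023.

Mar 26 2023, Apr 30 2023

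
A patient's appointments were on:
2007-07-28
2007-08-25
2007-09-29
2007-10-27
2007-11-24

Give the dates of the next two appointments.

2007-12-29, 2008-01-26

These are Saturdays with 28, 35, 28, 28-day gaps.
Each is the final Saturday of its month — 2007-09-29 is past the 28th, so '4th Saturday' doesn't fit.
December 2007 ends with Saturday 2007-12-29.
Last Saturday of January 2008: 2008-01-26.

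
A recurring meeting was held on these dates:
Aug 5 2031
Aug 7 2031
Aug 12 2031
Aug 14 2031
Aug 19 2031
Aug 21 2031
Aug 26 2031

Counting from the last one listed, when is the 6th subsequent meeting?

Every event lands on a Tuesday or Thursday (gaps cycle 2, 5, 2, 5, 2, 5).
So the schedule is: every Tuesday and Thursday.
The following Thursday is Aug 28 2031.
Next Tuesday: Sep 2 2031.
The following Thursday is Sep 4 2031.
Next Tuesday: Sep 9 2031.
The following Thursday is Sep 11 2031.
The following Tuesday is Sep 16 2031.

Sep 16 2031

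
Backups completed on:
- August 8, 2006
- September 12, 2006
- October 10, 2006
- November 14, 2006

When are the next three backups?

December 12, 2006; January 9, 2007; February 13, 2007

All dates are Tuesdays, 35, 28, 35 days apart.
Specifically, the 2nd Tuesday of each month.
2nd Tuesday of December 2006: December 12, 2006.
January 2007 — 2nd Tuesday is January 9, 2007.
February 2007 — 2nd Tuesday is February 13, 2007.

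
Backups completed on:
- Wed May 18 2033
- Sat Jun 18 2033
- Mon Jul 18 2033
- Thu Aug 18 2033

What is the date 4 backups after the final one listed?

Gaps: 31, 30, 31 days — not constant. Every event is on the 18th of the month.
Pattern: the 18th of each month.
September 2033: Sun Sep 18 2033.
Next: October 2033 → Tue Oct 18 2033.
Next: November 2033 → Fri Nov 18 2033.
Next: December 2033 → Sun Dec 18 2033.

Sun Dec 18 2033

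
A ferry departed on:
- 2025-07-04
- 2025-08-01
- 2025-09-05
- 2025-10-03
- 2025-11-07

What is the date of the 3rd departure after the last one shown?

2026-02-06

Gaps: 28, 35, 28, 35 days — a mix of 28 and 35. Every date is a Friday.
Each is the 1st Friday of its month.
1st Friday of December 2025: 2025-12-05.
1st Friday of January 2026: 2026-01-02.
February 2026 — 1st Friday is 2026-02-06.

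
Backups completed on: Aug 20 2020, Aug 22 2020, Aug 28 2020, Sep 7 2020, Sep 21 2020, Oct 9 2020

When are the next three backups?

Intervals are 2, 6, 10, 14, 18 days — an arithmetic progression with common difference 4.
Next gap: 22 days. Oct 9 2020 + 22 days = Oct 31 2020.
Next gap: 26 days. Oct 31 2020 + 26 days = Nov 26 2020.
Next gap: 30 days. Nov 26 2020 + 30 days = Dec 26 2020.

Oct 31 2020, Nov 26 2020, Dec 26 2020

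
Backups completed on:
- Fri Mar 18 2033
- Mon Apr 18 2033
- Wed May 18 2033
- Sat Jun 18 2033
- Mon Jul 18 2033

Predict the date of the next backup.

Thu Aug 18 2033

Each date is the 18th; the gaps (31, 30, 31, 30) track the month lengths.
The rule is the 18th of each month.
August 2033: Thu Aug 18 2033.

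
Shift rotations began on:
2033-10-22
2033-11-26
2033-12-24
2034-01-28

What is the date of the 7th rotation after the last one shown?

Gaps: 35, 28, 35 days — a mix of 28 and 35. Every date is a Saturday.
Each is the 4th Saturday of its month.
February 2034 — 4th Saturday is 2034-02-25.
March 2034 — 4th Saturday is 2034-03-25.
4th Saturday of April 2034: 2034-04-22.
4th Saturday of May 2034: 2034-05-27.
June 2034 — 4th Saturday is 2034-06-24.
July 2034 — 4th Saturday is 2034-07-22.
August 2034 — 4th Saturday is 2034-08-26.

2034-08-26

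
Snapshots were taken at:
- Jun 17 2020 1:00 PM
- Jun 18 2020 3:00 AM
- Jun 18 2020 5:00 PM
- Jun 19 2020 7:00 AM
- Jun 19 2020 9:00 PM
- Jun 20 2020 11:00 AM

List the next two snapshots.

Jun 21 2020 1:00 AM, Jun 21 2020 3:00 PM

Spacing: 14, 14, 14, 14, 14 h — constant 14 h.
Jun 20 2020 11:00 AM + 14 h = Jun 21 2020 1:00 AM.
Jun 21 2020 1:00 AM + 14 h = Jun 21 2020 3:00 PM.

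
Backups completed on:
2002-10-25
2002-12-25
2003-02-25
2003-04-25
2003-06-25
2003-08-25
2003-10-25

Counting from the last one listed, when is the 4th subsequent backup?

Each date is the 25th; the gaps (61, 62, 59, 61, 61, 61) track the month lengths.
The rule is the 25th of every 2 months.
Next: December 2003 → 2003-12-25.
February 2004: 2004-02-25.
April 2004: 2004-04-25.
June 2004: 2004-06-25.

2004-06-25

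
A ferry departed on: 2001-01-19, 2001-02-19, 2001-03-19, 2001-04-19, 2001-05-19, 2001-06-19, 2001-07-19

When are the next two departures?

2001-08-19, 2001-09-19

Gaps: 31, 28, 31, 30, 31, 30 days — not constant. Every event is on the 19th of the month.
Pattern: the 19th of each month.
August 2001: 2001-08-19.
Next: September 2001 → 2001-09-19.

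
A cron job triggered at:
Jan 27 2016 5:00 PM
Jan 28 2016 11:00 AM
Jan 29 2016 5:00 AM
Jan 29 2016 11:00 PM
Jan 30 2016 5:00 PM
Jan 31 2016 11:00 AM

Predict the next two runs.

Feb 1 2016 5:00 AM, Feb 1 2016 11:00 PM

Gaps: 18, 18, 18, 18, 18 hours — each event is 18 hours after the previous one.
Jan 31 2016 11:00 AM + 18 h = Feb 1 2016 5:00 AM.
Feb 1 2016 5:00 AM + 18 h = Feb 1 2016 11:00 PM.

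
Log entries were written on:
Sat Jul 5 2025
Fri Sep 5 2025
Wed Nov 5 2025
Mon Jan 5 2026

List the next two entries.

Each date is the 5th; the gaps (62, 61, 61) track the month lengths.
The rule is the 5th of every 2 months.
Next: March 2026 → Thu Mar 5 2026.
May 2026: Tue May 5 2026.

Thu Mar 5 2026, Tue May 5 2026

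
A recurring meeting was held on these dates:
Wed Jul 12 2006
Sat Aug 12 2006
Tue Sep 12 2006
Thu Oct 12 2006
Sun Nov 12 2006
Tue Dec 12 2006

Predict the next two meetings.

Fri Jan 12 2007, Mon Feb 12 2007

The day-of-month is always 12 (31, 31, 30, 31, 30 days between events).
So this recurs on the 12th of each month.
January 2007: Fri Jan 12 2007.
Next: February 2007 → Mon Feb 12 2007.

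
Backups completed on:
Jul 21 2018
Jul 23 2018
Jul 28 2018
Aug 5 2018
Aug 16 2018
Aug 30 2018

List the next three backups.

Sep 16 2018, Oct 6 2018, Oct 29 2018

Intervals are 2, 5, 8, 11, 14 days — an arithmetic progression with common difference 3.
Next gap: 17 days. Aug 30 2018 + 17 days = Sep 16 2018.
Next gap: 20 days. Sep 16 2018 + 20 days = Oct 6 2018.
Next gap: 23 days. Oct 6 2018 + 23 days = Oct 29 2018.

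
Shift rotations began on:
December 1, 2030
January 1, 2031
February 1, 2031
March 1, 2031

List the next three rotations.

April 1, 2031; May 1, 2031; June 1, 2031

The day-of-month is always 1 (31, 31, 28 days between events).
So this recurs on the 1st of each month.
April 2031: April 1, 2031.
May 2031: May 1, 2031.
Next: June 2031 → June 1, 2031.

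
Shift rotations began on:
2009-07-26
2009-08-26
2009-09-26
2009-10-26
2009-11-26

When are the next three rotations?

The day-of-month is always 26 (31, 31, 30, 31 days between events).
So this recurs on the 26th of each month.
December 2009: 2009-12-26.
January 2010: 2010-01-26.
Next: February 2010 → 2010-02-26.

2009-12-26, 2010-01-26, 2010-02-26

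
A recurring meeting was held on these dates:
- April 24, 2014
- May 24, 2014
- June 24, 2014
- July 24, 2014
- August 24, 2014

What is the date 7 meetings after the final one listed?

Gaps: 30, 31, 30, 31 days — not constant. Every event is on the 24th of the month.
Pattern: the 24th of each month.
Next: September 2014 → September 24, 2014.
October 2014: October 24, 2014.
Next: November 2014 → November 24, 2014.
Next: December 2014 → December 24, 2014.
Next: January 2015 → January 24, 2015.
February 2015: February 24, 2015.
March 2015: March 24, 2015.

March 24, 2015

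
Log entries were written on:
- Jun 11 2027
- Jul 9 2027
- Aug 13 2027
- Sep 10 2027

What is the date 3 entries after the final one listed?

Dec 10 2027

These are Fridays at 28- or 35-day spacing (28, 35, 28).
The pattern: 2nd Friday of the month.
2nd Friday of October 2027: Oct 8 2027.
2nd Friday of November 2027: Nov 12 2027.
December 2027 — 2nd Friday is Dec 10 2027.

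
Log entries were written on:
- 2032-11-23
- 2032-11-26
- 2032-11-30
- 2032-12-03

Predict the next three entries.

The gap pattern 3, 4, 3 repeats every 2 events.
These are the Tuesdays and Fridays of each week.
The following Tuesday is 2032-12-07.
The following Friday is 2032-12-10.
Next Tuesday: 2032-12-14.

2032-12-07, 2032-12-10, 2032-12-14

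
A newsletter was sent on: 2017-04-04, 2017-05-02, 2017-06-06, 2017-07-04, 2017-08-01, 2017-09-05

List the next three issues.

These are Tuesdays at 28- or 35-day spacing (28, 35, 28, 28, 35).
The pattern: 1st Tuesday of the month.
October 2017 — 1st Tuesday is 2017-10-03.
November 2017 — 1st Tuesday is 2017-11-07.
December 2017 — 1st Tuesday is 2017-12-05.

2017-10-03, 2017-11-07, 2017-12-05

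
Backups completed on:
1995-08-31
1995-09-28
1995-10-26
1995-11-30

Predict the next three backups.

All Thursdays; the gaps (28, 28, 35) vary with month length.
This is the last Thursday of each month.
December 1995 ends with Thursday 1995-12-28.
Last Thursday of January 1996: 1996-01-25.
Last Thursday of February 1996: 1996-02-29.

1995-12-28, 1996-01-25, 1996-02-29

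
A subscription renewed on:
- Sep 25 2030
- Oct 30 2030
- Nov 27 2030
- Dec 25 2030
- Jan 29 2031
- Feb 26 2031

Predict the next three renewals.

Mar 26 2031, Apr 30 2031, May 28 2031

These are Wednesdays with 35, 28, 28, 35, 28-day gaps.
Each is the final Wednesday of its month — Oct 30 2030 is past the 28th, so '4th Wednesday' doesn't fit.
Last Wednesday of March 2031: Mar 26 2031.
April 2031 ends with Wednesday Apr 30 2031.
Last Wednesday of May 2031: May 28 2031.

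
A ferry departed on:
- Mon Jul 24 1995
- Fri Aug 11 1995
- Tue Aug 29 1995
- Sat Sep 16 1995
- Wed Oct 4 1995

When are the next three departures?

Sun Oct 22 1995, Thu Nov 9 1995, Mon Nov 27 1995

Every event comes 18 days after the last (18, 18, 18, 18).
Wed Oct 4 1995 + 18 days = Sun Oct 22 1995.
Sun Oct 22 1995 + 18 days = Thu Nov 9 1995.
Thu Nov 9 1995 + 18 days = Mon Nov 27 1995.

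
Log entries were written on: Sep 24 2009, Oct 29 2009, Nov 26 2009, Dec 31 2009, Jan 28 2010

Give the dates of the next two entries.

Every date is a Thursday; gaps 35, 28, 35, 28 days.
Each is the last Thursday of its month (at least one falls on the 29th or later, ruling out '4th Thursday').
February 2010 ends with Thursday Feb 25 2010.
Last Thursday of March 2010: Mar 25 2010.

Feb 25 2010, Mar 25 2010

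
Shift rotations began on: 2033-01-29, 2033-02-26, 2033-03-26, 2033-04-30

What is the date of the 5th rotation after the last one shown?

2033-09-24

These are Saturdays with 28, 28, 35-day gaps.
Each is the final Saturday of its month — 2033-01-29 is past the 28th, so '4th Saturday' doesn't fit.
Last Saturday of May 2033: 2033-05-28.
June 2033 ends with Saturday 2033-06-25.
July 2033 ends with Saturday 2033-07-30.
August 2033 ends with Saturday 2033-08-27.
Last Saturday of September 2033: 2033-09-24.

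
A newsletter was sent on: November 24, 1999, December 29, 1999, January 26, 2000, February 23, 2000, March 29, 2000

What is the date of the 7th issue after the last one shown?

October 25, 2000

Every date is a Wednesday; gaps 35, 28, 28, 35 days.
Each is the last Wednesday of its month (at least one falls on the 29th or later, ruling out '4th Wednesday').
April 2000 ends with Wednesday April 26, 2000.
Last Wednesday of May 2000: May 31, 2000.
June 2000 ends with Wednesday June 28, 2000.
Last Wednesday of July 2000: July 26, 2000.
August 2000 ends with Wednesday August 30, 2000.
Last Wednesday of September 2000: September 27, 2000.
October 2000 ends with Wednesday October 25, 2000.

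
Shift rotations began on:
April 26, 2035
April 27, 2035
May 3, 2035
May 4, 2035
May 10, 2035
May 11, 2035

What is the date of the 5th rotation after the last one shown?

May 31, 2035

Gaps: 1, 6, 1, 6, 1 days — not constant, but cyclic with period 2.
The events fall on every Thursday and Friday.
The following Thursday is May 17, 2035.
The following Friday is May 18, 2035.
Next Thursday: May 24, 2035.
The following Friday is May 25, 2035.
The following Thursday is May 31, 2035.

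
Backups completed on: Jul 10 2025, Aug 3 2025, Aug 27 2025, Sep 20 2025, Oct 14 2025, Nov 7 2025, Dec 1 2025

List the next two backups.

The spacing is 24, 24, 24, 24, 24, 24 days — always 24 days.
Dec 1 2025 + 24 days = Dec 25 2025.
Dec 25 2025 + 24 days = Jan 18 2026.

Dec 25 2025, Jan 18 2026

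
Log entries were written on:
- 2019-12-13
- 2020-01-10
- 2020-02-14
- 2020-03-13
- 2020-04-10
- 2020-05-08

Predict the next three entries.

2020-06-12, 2020-07-10, 2020-08-14

These are Fridays at 28- or 35-day spacing (28, 35, 28, 28, 28).
The pattern: 2nd Friday of the month.
June 2020 — 2nd Friday is 2020-06-12.
2nd Friday of July 2020: 2020-07-10.
August 2020 — 2nd Friday is 2020-08-14.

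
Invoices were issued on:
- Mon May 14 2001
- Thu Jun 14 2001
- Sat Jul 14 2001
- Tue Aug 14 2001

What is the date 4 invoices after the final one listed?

Each date is the 14th; the gaps (31, 30, 31) track the month lengths.
The rule is the 14th of each month.
Next: September 2001 → Fri Sep 14 2001.
October 2001: Sun Oct 14 2001.
November 2001: Wed Nov 14 2001.
Next: December 2001 → Fri Dec 14 2001.

Fri Dec 14 2001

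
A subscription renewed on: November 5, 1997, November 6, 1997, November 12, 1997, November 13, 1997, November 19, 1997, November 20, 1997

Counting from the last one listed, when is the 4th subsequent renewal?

Every event lands on a Wednesday or Thursday (gaps cycle 1, 6, 1, 6, 1).
So the schedule is: every Wednesday and Thursday.
Next Wednesday: November 26, 1997.
Next Thursday: November 27, 1997.
The following Wednesday is December 3, 1997.
Next Thursday: December 4, 1997.

December 4, 1997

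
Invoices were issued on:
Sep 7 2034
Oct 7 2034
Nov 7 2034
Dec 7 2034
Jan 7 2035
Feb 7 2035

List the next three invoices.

Gaps: 30, 31, 30, 31, 31 days — not constant. Every event is on the 7th of the month.
Pattern: the 7th of each month.
March 2035: Mar 7 2035.
Next: April 2035 → Apr 7 2035.
May 2035: May 7 2035.

Mar 7 2035, Apr 7 2035, May 7 2035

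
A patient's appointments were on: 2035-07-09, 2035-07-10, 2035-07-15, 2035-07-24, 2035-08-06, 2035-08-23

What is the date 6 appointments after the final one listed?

The spacing grows by 4 each time: 1, 5, 9, 13, 17 days.
Next gap: 21 days. 2035-08-23 + 21 days = 2035-09-13.
Next gap: 25 days. 2035-09-13 + 25 days = 2035-10-08.
Next gap: 29 days. 2035-10-08 + 29 days = 2035-11-06.
Next gap: 33 days. 2035-11-06 + 33 days = 2035-12-09.
Next gap: 37 days. 2035-12-09 + 37 days = 2036-01-15.
Next gap: 41 days. 2036-01-15 + 41 days = 2036-02-25.

2036-02-25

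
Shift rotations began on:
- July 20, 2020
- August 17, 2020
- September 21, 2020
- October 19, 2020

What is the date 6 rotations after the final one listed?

All dates are Mondays, 28, 35, 28 days apart.
Specifically, the 3rd Monday of each month.
3rd Monday of November 2020: November 16, 2020.
3rd Monday of December 2020: December 21, 2020.
3rd Monday of January 2021: January 18, 2021.
February 2021 — 3rd Monday is February 15, 2021.
3rd Monday of March 2021: March 15, 2021.
3rd Monday of April 2021: April 19, 2021.

April 19, 2021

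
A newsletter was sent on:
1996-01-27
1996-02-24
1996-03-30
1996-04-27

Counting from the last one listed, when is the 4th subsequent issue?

All Saturdays; the gaps (28, 35, 28) vary with month length.
This is the last Saturday of each month.
May 1996 ends with Saturday 1996-05-25.
Last Saturday of June 1996: 1996-06-29.
Last Saturday of July 1996: 1996-07-27.
Last Saturday of August 1996: 1996-08-31.

1996-08-31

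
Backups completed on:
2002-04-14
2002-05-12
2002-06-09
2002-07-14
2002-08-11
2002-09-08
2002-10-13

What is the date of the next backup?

2002-11-10

Gaps: 28, 28, 35, 28, 28, 35 days — a mix of 28 and 35. Every date is a Sunday.
Each is the 2nd Sunday of its month.
November 2002 — 2nd Sunday is 2002-11-10.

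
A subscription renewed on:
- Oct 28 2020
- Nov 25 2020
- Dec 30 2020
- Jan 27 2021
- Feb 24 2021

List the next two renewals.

Every date is a Wednesday; gaps 28, 35, 28, 28 days.
Each is the last Wednesday of its month (at least one falls on the 29th or later, ruling out '4th Wednesday').
March 2021 ends with Wednesday Mar 31 2021.
April 2021 ends with Wednesday Apr 28 2021.

Mar 31 2021, Apr 28 2021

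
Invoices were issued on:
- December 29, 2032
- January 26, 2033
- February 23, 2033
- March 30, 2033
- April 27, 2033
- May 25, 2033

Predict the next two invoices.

June 29, 2033; July 27, 2033

These are Wednesdays with 28, 28, 35, 28, 28-day gaps.
Each is the final Wednesday of its month — December 29, 2032 is past the 28th, so '4th Wednesday' doesn't fit.
June 2033 ends with Wednesday June 29, 2033.
Last Wednesday of July 2033: July 27, 2033.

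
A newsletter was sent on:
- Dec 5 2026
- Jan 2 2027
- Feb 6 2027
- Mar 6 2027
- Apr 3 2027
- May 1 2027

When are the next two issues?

Jun 5 2027, Jul 3 2027

All dates are Saturdays, 28, 35, 28, 28, 28 days apart.
Specifically, the 1st Saturday of each month.
1st Saturday of June 2027: Jun 5 2027.
July 2027 — 1st Saturday is Jul 3 2027.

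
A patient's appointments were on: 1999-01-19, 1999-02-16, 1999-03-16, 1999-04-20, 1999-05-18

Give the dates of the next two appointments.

1999-06-15, 1999-07-20

Gaps: 28, 28, 35, 28 days — a mix of 28 and 35. Every date is a Tuesday.
Each is the 3rd Tuesday of its month.
3rd Tuesday of June 1999: 1999-06-15.
July 1999 — 3rd Tuesday is 1999-07-20.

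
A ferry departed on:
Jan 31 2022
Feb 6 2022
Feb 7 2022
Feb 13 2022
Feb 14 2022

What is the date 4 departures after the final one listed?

Every event lands on a Monday or Sunday (gaps cycle 6, 1, 6, 1).
So the schedule is: every Monday and Sunday.
The following Sunday is Feb 20 2022.
The following Monday is Feb 21 2022.
Next Sunday: Feb 27 2022.
Next Monday: Feb 28 2022.

Feb 28 2022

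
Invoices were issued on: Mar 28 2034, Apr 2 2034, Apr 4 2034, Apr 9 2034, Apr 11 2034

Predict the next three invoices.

Apr 16 2034, Apr 18 2034, Apr 23 2034

Every event lands on a Tuesday or Sunday (gaps cycle 5, 2, 5, 2).
So the schedule is: every Tuesday and Sunday.
Next Sunday: Apr 16 2034.
Next Tuesday: Apr 18 2034.
The following Sunday is Apr 23 2034.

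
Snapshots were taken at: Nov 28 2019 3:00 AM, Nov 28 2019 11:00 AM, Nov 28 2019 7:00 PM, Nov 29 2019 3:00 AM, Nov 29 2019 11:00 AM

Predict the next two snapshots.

Gaps: 8, 8, 8, 8 hours — each event is 8 hours after the previous one.
Nov 29 2019 11:00 AM + 8 h = Nov 29 2019 7:00 PM.
Nov 29 2019 7:00 PM + 8 h = Nov 30 2019 3:00 AM.

Nov 29 2019 7:00 PM, Nov 30 2019 3:00 AM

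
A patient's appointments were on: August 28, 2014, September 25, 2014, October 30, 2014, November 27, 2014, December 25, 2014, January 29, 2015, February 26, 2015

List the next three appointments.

March 26, 2015; April 30, 2015; May 28, 2015

These are Thursdays with 28, 35, 28, 28, 35, 28-day gaps.
Each is the final Thursday of its month — October 30, 2014 is past the 28th, so '4th Thursday' doesn't fit.
March 2015 ends with Thursday March 26, 2015.
Last Thursday of April 2015: April 30, 2015.
May 2015 ends with Thursday May 28, 2015.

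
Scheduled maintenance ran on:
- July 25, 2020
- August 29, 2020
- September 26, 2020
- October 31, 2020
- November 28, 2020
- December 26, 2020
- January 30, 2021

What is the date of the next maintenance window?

Every date is a Saturday; gaps 35, 28, 35, 28, 28, 35 days.
Each is the last Saturday of its month (at least one falls on the 29th or later, ruling out '4th Saturday').
Last Saturday of February 2021: February 27, 2021.

February 27, 2021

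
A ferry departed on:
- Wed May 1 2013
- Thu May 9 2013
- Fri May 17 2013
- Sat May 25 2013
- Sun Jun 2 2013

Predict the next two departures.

Every event comes 8 days after the last (8, 8, 8, 8).
Sun Jun 2 2013 + 8 days = Mon Jun 10 2013.
Mon Jun 10 2013 + 8 days = Tue Jun 18 2013.

Mon Jun 10 2013, Tue Jun 18 2013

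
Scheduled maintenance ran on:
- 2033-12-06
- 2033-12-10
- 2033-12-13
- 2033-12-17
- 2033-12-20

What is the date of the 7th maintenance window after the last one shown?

2034-01-14

Gaps: 4, 3, 4, 3 days — not constant, but cyclic with period 2.
The events fall on every Tuesday and Saturday.
The following Saturday is 2033-12-24.
Next Tuesday: 2033-12-27.
The following Saturday is 2033-12-31.
The following Tuesday is 2034-01-03.
Next Saturday: 2034-01-07.
The following Tuesday is 2034-01-10.
Next Saturday: 2034-01-14.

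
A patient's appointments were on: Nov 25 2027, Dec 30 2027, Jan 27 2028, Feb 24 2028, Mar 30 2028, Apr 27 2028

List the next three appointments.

Every date is a Thursday; gaps 35, 28, 28, 35, 28 days.
Each is the last Thursday of its month (at least one falls on the 29th or later, ruling out '4th Thursday').
Last Thursday of May 2028: May 25 2028.
June 2028 ends with Thursday Jun 29 2028.
July 2028 ends with Thursday Jul 27 2028.

May 25 2028, Jun 29 2028, Jul 27 2028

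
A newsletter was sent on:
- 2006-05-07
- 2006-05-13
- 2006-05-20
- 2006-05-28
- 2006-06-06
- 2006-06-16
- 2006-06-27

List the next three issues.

Intervals are 6, 7, 8, 9, 10, 11 days — an arithmetic progression with common difference 1.
Next gap: 12 days. 2006-06-27 + 12 days = 2006-07-09.
Next gap: 13 days. 2006-07-09 + 13 days = 2006-07-22.
Next gap: 14 days. 2006-07-22 + 14 days = 2006-08-05.

2006-07-09, 2006-07-22, 2006-08-05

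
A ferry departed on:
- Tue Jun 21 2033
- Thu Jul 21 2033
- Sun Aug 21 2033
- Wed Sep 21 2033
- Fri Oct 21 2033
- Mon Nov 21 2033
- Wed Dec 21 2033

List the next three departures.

Sat Jan 21 2034, Tue Feb 21 2034, Tue Mar 21 2034

Gaps: 30, 31, 31, 30, 31, 30 days — not constant. Every event is on the 21st of the month.
Pattern: the 21st of each month.
January 2034: Sat Jan 21 2034.
Next: February 2034 → Tue Feb 21 2034.
March 2034: Tue Mar 21 2034.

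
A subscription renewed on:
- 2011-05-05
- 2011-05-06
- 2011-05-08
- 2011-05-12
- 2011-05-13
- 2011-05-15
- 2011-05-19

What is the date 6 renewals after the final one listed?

The gap pattern 1, 2, 4, 1, 2, 4 repeats every 3 events.
These are the Thursdays, Fridays and Sundays of each week.
The following Friday is 2011-05-20.
The following Sunday is 2011-05-22.
The following Thursday is 2011-05-26.
The following Friday is 2011-05-27.
The following Sunday is 2011-05-29.
The following Thursday is 2011-06-02.

2011-06-02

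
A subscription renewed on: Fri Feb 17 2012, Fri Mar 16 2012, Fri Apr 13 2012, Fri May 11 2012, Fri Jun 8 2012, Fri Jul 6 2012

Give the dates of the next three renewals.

Gaps between consecutive events: 28, 28, 28, 28, 28 days — a constant 28-day interval.
Fri Jul 6 2012 + 28 days = Fri Aug 3 2012.
Fri Aug 3 2012 + 28 days = Fri Aug 31 2012.
Fri Aug 31 2012 + 28 days = Fri Sep 28 2012.

Fri Aug 3 2012, Fri Aug 31 2012, Fri Sep 28 2012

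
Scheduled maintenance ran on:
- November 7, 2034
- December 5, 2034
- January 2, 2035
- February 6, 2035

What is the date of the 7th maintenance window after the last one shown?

All dates are Tuesdays, 28, 28, 35 days apart.
Specifically, the 1st Tuesday of each month.
March 2035 — 1st Tuesday is March 6, 2035.
1st Tuesday of April 2035: April 3, 2035.
May 2035 — 1st Tuesday is May 1, 2035.
June 2035 — 1st Tuesday is June 5, 2035.
July 2035 — 1st Tuesday is July 3, 2035.
1st Tuesday of August 2035: August 7, 2035.
1st Tuesday of September 2035: September 4, 2035.

September 4, 2035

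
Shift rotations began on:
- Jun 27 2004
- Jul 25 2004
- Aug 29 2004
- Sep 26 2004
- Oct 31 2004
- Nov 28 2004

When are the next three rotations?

Dec 26 2004, Jan 30 2005, Feb 27 2005

Every date is a Sunday; gaps 28, 35, 28, 35, 28 days.
Each is the last Sunday of its month (at least one falls on the 29th or later, ruling out '4th Sunday').
December 2004 ends with Sunday Dec 26 2004.
January 2005 ends with Sunday Jan 30 2005.
February 2005 ends with Sunday Feb 27 2005.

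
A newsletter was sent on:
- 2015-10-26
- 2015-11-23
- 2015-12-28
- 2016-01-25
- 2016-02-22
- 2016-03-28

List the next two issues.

2016-04-25, 2016-05-23

All dates are Mondays, 28, 35, 28, 28, 35 days apart.
Specifically, the 4th Monday of each month.
4th Monday of April 2016: 2016-04-25.
May 2016 — 4th Monday is 2016-05-23.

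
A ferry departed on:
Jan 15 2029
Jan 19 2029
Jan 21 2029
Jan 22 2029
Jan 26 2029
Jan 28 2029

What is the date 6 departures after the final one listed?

Feb 11 2029

Every event lands on a Monday or Friday or Sunday (gaps cycle 4, 2, 1, 4, 2).
So the schedule is: every Monday, Friday and Sunday.
The following Monday is Jan 29 2029.
The following Friday is Feb 2 2029.
Next Sunday: Feb 4 2029.
The following Monday is Feb 5 2029.
Next Friday: Feb 9 2029.
The following Sunday is Feb 11 2029.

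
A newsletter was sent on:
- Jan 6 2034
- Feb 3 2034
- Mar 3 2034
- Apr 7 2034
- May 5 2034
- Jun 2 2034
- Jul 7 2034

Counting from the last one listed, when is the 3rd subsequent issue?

Gaps: 28, 28, 35, 28, 28, 35 days — a mix of 28 and 35. Every date is a Friday.
Each is the 1st Friday of its month.
August 2034 — 1st Friday is Aug 4 2034.
September 2034 — 1st Friday is Sep 1 2034.
1st Friday of October 2034: Oct 6 2034.

Oct 6 2034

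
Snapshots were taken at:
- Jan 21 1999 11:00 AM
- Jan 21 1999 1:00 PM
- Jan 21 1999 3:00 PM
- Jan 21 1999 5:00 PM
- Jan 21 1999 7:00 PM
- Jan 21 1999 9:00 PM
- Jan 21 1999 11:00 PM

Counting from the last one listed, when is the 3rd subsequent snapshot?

The interval is a steady 2 hours (2, 2, 2, 2, 2, 2).
Jan 21 1999 11:00 PM + 2 h = Jan 22 1999 1:00 AM.
Jan 22 1999 1:00 AM + 2 h = Jan 22 1999 3:00 AM.
Jan 22 1999 3:00 AM + 2 h = Jan 22 1999 5:00 AM.

Jan 22 1999 5:00 AM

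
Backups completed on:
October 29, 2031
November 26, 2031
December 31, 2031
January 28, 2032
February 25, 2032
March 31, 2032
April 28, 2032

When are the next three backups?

May 26, 2032; June 30, 2032; July 28, 2032

These are Wednesdays with 28, 35, 28, 28, 35, 28-day gaps.
Each is the final Wednesday of its month — October 29, 2031 is past the 28th, so '4th Wednesday' doesn't fit.
Last Wednesday of May 2032: May 26, 2032.
Last Wednesday of June 2032: June 30, 2032.
July 2032 ends with Wednesday July 28, 2032.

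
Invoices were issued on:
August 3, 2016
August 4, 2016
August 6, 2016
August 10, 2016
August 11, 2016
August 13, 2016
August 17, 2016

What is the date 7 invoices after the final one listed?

September 1, 2016

Gaps: 1, 2, 4, 1, 2, 4 days — not constant, but cyclic with period 3.
The events fall on every Wednesday, Thursday and Saturday.
The following Thursday is August 18, 2016.
Next Saturday: August 20, 2016.
Next Wednesday: August 24, 2016.
Next Thursday: August 25, 2016.
Next Saturday: August 27, 2016.
The following Wednesday is August 31, 2016.
Next Thursday: September 1, 2016.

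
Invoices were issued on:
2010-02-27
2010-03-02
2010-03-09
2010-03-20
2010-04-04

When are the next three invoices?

2010-04-23, 2010-05-16, 2010-06-12

The spacing grows by 4 each time: 3, 7, 11, 15 days.
Next gap: 19 days. 2010-04-04 + 19 days = 2010-04-23.
Next gap: 23 days. 2010-04-23 + 23 days = 2010-05-16.
Next gap: 27 days. 2010-05-16 + 27 days = 2010-06-12.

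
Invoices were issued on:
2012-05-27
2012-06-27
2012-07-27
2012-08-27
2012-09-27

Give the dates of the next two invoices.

2012-10-27, 2012-11-27

Each date is the 27th; the gaps (31, 30, 31, 31) track the month lengths.
The rule is the 27th of each month.
Next: October 2012 → 2012-10-27.
November 2012: 2012-11-27.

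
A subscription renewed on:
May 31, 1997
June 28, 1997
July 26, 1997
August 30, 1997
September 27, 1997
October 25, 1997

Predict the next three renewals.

November 29, 1997; December 27, 1997; January 31, 1998

All Saturdays; the gaps (28, 28, 35, 28, 28) vary with month length.
This is the last Saturday of each month.
Last Saturday of November 1997: November 29, 1997.
December 1997 ends with Saturday December 27, 1997.
January 1998 ends with Saturday January 31, 1998.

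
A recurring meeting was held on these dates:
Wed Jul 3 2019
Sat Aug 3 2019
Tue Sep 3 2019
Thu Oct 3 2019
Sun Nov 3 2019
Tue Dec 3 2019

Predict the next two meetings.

Fri Jan 3 2020, Mon Feb 3 2020

Gaps: 31, 31, 30, 31, 30 days — not constant. Every event is on the 3rd of the month.
Pattern: the 3rd of each month.
January 2020: Fri Jan 3 2020.
Next: February 2020 → Mon Feb 3 2020.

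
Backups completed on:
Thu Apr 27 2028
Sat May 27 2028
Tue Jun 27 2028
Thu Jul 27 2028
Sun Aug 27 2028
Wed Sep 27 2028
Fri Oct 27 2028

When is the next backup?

The day-of-month is always 27 (30, 31, 30, 31, 31, 30 days between events).
So this recurs on the 27th of each month.
Next: November 2028 → Mon Nov 27 2028.

Mon Nov 27 2028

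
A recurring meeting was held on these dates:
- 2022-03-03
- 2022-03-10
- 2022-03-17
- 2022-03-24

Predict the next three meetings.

Every event comes 7 days after the last (7, 7, 7).
2022-03-24 + 7 days = 2022-03-31.
2022-03-31 + 7 days = 2022-04-07.
2022-04-07 + 7 days = 2022-04-14.

2022-03-31, 2022-04-07, 2022-04-14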